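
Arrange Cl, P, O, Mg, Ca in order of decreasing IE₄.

Mg > O > Ca > Cl > P

After 3 electrons have been removed, what remains? Cl³⁺ still has 4 valence electrons; P³⁺ still has 2 valence electrons; O³⁺ still has 3 valence electrons; Mg³⁺ is already 1 electron into the core; Ca³⁺ is already 1 electron into the core.
Usually core removal costs more than valence removal, but here the competition is close: a tightly held n=2 valence electron can cost more to remove than an n=3 core electron, so the actual values have to decide it.
Valence configurations: Cl³⁺ [Ne]3s²3p², P³⁺ [Ne]3s², O³⁺ [He]2s²2p¹.
Approximate IE_4 values (kJ/mol): Cl 5159, P 4964, O 7469, Mg 10543, Ca 6491.
Hence IE_4: P < Cl < Ca < O < Mg.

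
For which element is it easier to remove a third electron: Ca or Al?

Al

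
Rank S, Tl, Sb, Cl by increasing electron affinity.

Tl, Sb, S, Cl

S is in period 3, group 16; Cl is in period 3, group 17; Sb is in period 5, group 15; Tl is in period 6, group 13.
Electron affinity generally becomes more exothermic across a period toward the halogens and less exothermic down a group.
Neither a single period nor a single group — weigh both effects.
Sb > Tl: relative to Tl, both the across-period and down-group shifts push Sb's electron affinity up.
S > Sb: relative to Sb, both the across-period and down-group shifts push S's electron affinity up.
Cl > S: Cl lies to the right of S in period 3, so the across-period effect alone puts Cl higher.
Approximate values (kJ/mol): S 200, Cl 349, Sb 103, Tl 19.
So from lowest to highest: Tl < Sb < S < Cl.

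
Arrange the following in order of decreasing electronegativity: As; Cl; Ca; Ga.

Cl > As > Ga > Ca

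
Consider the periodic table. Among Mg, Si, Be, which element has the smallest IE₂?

Mg

After 1 electron has been removed, what remains? Mg⁺ still has 1 valence electron; Si⁺ still has 3 valence electrons; Be⁺ still has 1 valence electron.
All are still removing valence electrons, so compare the +1 ions as you would atoms: IE_2 generally rises across a period (higher Z_eff) and falls down a group (larger shell), subject to the usual subshell exceptions.
Valence configurations: Mg⁺ [Ne]3s¹, Si⁺ [Ne]3s²3p¹, Be⁺ [He]2s¹.
The numbers (kJ/mol): Mg 1451, Si 1577, Be 1757.
Putting it together, IE_2: Mg < Si < Be.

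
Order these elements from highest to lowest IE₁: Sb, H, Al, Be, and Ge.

IE₁ increases left→right with effective nuclear charge and decreases top→bottom as the valence shell moves farther out.
A diagonal step moves right (one effect) and down (the opposite effect) at once.
Ge > Al: period and group pull opposite ways; the across-period shift dominates (762 vs 578 kJ/mol).
Sb > Ge: the two effects oppose for this pair; the across-period effect wins (831 vs 762 kJ/mol).
Be > Sb: the two effects oppose for this pair; the down-group effect wins (900 vs 831 kJ/mol).
H > Be: the two effects oppose for this pair; the down-group effect wins (1312 vs 900 kJ/mol).
Approximate values (kJ/mol): H 1312, Be 900, Al 578, Ge 762, Sb 831.
So from highest to lowest: H > Be > Sb > Ge > Al.

H, Be, Sb, Ge, Al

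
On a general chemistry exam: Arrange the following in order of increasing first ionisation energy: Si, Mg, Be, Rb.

Rb, Mg, Si, Be

Be is in period 2, group 2; Mg is in period 3, group 2; Si is in period 3, group 14; Rb is in period 5, group 1.
Across a period the outer electron is held more tightly (higher IE₁); down a group it sits in a higher shell, more shielded, and comes off more easily.
These span different periods and groups, so the two trends combine.
Mg > Rb: both effects reinforce here, so Mg is clearly the higher of the two.
Si > Mg: both are in period 3; the period trend gives Si the larger value.
Be > Si: period and group pull opposite ways; the down-group shift dominates (900 vs 786 kJ/mol).
Approximate values (kJ/mol): Be 900, Mg 738, Si 786, Rb 403.
So from lowest to highest: Rb < Mg < Si < Be.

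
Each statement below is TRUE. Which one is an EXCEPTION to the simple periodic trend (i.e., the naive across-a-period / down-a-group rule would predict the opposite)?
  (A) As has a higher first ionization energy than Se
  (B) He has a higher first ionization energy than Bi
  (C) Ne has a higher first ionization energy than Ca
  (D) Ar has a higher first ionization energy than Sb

(A)

The general trend: first ionization energy increases across a period and decreases down a group.
(A) As (period 4, group 15) vs Se (period 4, group 16): the stated order contradicts the simple trend.
(B) He (period 1, group 18) vs Bi (period 6, group 15): the stated order agrees with the simple trend.
(C) Ne (period 2, group 18) vs Ca (period 4, group 2): the stated order agrees with the simple trend.
(D) Ar (period 3, group 18) vs Sb (period 5, group 15): the stated order agrees with the simple trend.
The exception is (A): Se (4p⁴) ionizes more easily than half-filled As (4p³).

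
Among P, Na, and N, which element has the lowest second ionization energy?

P

IE_2 is the cost of taking one more electron from the +1 cation: P⁺ still has 4 valence electrons; Na⁺ is the bare [Ne] core; N⁺ still has 4 valence electrons.
Breaking into a closed-shell core is much more expensive than removing a leftover valence electron — Na has the largest IE_2 here.
Valence configurations: P⁺ [Ne]3s²3p², N⁺ [He]2s²2p².
The numbers (kJ/mol): P 1907, Na 4562, N 2856.
So the second ionization energies run P < N < Na.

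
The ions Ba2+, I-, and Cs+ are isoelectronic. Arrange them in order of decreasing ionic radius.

All of these have 54 electrons, so size is governed by nuclear charge alone: the more protons, the stronger the pull on the same electron cloud, and the smaller the ion.
Nuclear charges: Ba2+ (Z=56), Cs+ (Z=55), I- (Z=53).
Largest to smallest: I- > Cs+ > Ba2+.

I- > Cs+ > Ba2+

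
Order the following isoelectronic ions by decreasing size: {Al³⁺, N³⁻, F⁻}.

N³⁻ > F⁻ > Al³⁺

All of these have 10 electrons, so size is governed by nuclear charge alone: the more protons, the stronger the pull on the same electron cloud, and the smaller the ion.
Nuclear charges: Al³⁺ (Z=13), F⁻ (Z=9), N³⁻ (Z=7).
Largest to smallest: N³⁻ > F⁻ > Al³⁺.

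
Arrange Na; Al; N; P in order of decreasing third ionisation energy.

Na, N, P, Al

Consider each +2 ion: Na²⁺ is already 1 electron into the core; Al²⁺ still has 1 valence electron; N²⁺ still has 3 valence electrons; P²⁺ still has 3 valence electrons.
Core electrons are held far more tightly than valence electrons, so Na tops the IE_3 order.
Valence configurations: Al²⁺ [Ne]3s¹, N²⁺ [He]2s²2p¹, P²⁺ [Ne]3s²3p¹.
The numbers (kJ/mol): Na 6910, Al 2745, N 4578, P 2914.
Overall IE_3 order: Al < P < N < Na.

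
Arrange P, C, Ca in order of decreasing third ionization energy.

Ca, C, P

The third ionization energy removes an electron from the +2 ion. For each element: P²⁺ still has 3 valence electrons; C²⁺ still has 2 valence electrons; Ca²⁺ is the bare [Ar] core.
Pulling an electron out of a noble-gas core costs far more than removing a remaining valence electron, so Ca sits at the high end of IE_3.
Valence configurations: P²⁺ [Ne]3s²3p¹, C²⁺ [He]2s².
The numbers (kJ/mol): P 2914, C 4620, Ca 4912.
Hence IE_3: P < C < Ca.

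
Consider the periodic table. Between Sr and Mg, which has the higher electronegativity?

Mg

Mg is in period 3, group 2; Sr is in period 5, group 2.
Atoms toward the upper right of the periodic table pull bonding electrons most strongly.
All are in group 2, so electronegativity increases up the group.
So Mg has the higher electronegativity (Mg > Sr).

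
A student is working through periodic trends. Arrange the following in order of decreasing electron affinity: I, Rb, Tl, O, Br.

Br > I > O > Rb > Tl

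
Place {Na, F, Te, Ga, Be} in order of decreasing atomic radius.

Be is in period 2, group 2; F is in period 2, group 17; Na is in period 3, group 1; Ga is in period 4, group 13; Te is in period 5, group 16.
Atomic radius shrinks across a period as nuclear charge pulls the same shell inward, and grows down a group as new shells are added.
Neither a single period nor a single group — weigh both effects.
Be > F: Be lies to the left of F in period 2, so the across-period effect alone puts Be larger.
Ga > Be: the two effects oppose for this pair; the down-group effect wins (124 vs 102 pm).
Te > Ga: the two effects oppose for this pair; the down-group effect wins (136 vs 124 pm).
Na > Te: the two effects oppose for this pair; the across-period effect wins (155 vs 136 pm).
Approximate values (pm): Be 102, F 64, Na 155, Ga 124, Te 136.
So from largest to smallest: Na > Te > Ga > Be > F.

Na > Te > Ga > Be > F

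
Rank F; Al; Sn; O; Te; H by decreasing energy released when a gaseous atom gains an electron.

F > Te > O > Sn > H > Al

H is in period 1, group 1; O is in period 2, group 16; F is in period 2, group 17; Al is in period 3, group 13; Sn is in period 5, group 14; Te is in period 5, group 16.
EA tends to increase across a period and decrease down a group, though the pattern is less regular than for IE or radius.
Here both period and group differ, so the two effects have to be weighed against each other.
H > Al: the two effects oppose for this pair; the down-group effect wins (73 vs 42 kJ/mol).
Sn > H: period and group pull opposite ways; the across-period shift dominates (107 vs 73 kJ/mol).
O > Sn: relative to Sn, both the across-period and down-group shifts push O's electron affinity up.
Te > O: this pair runs against the simple trend — see the exception note.
F > Te: relative to Te, both the across-period and down-group shifts push F's electron affinity up.
Note the exception: Te has a higher electron affinity than O, contrary to the simple trend — O's compact 2p subshell gives strong electron–electron repulsion on the added electron.
For reference (kJ/mol): H 73, O 141, F 328, Al 42, Sn 107, Te 190.
So from highest to lowest: F > Te > O > Sn > H > Al.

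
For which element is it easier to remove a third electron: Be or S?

S

Consider each +2 ion: Be²⁺ is the bare [He] core; S²⁺ still has 4 valence electrons.
Breaking into a closed-shell core is much more expensive than removing a leftover valence electron — Be has the largest IE_3 here.
Tabulated IE_3 (kJ/mol): Be 14849, S 3357.
Putting it together, IE_3: S < Be.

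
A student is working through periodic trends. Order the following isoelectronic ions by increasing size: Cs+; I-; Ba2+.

Ba2+ < Cs+ < I-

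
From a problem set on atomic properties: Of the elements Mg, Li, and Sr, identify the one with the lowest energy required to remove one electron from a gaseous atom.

Li is in period 2, group 1; Mg is in period 3, group 2; Sr is in period 5, group 2.
IE₁ increases left→right with effective nuclear charge and decreases top→bottom as the valence shell moves farther out.
These span different periods and groups, so the two trends combine.
Sr > Li: the two effects oppose for this pair; the across-period effect wins (550 vs 520 kJ/mol).
Mg > Sr: Mg sits above Sr in group 2, so the down-group effect alone puts Mg higher.
For reference (kJ/mol): Li 520, Mg 738, Sr 550.
The lowest energy required to remove one electron from a gaseous atom among these belongs to Li.

Li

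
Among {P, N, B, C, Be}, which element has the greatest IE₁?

Be is in period 2, group 2; B is in period 2, group 13; C is in period 2, group 14; N is in period 2, group 15; P is in period 3, group 15.
Removing the outermost electron gets harder across a period and easier down a group.
These span different periods and groups, so the two trends combine.
Be > B: this pair runs against the simple trend — see the exception note.
P > Be: the two effects oppose for this pair; the across-period effect wins (1012 vs 900 kJ/mol).
C > P: the two effects oppose for this pair; the down-group effect wins (1086 vs 1012 kJ/mol).
N > C: both are in period 2; the period trend gives N the larger value.
Note the exception: Be has a higher first ionization energy than B, contrary to the simple trend — removing B's lone 2p electron is easier than breaking Be's filled 2s².
For reference (kJ/mol): Be 900, B 801, C 1086, N 1402, P 1012.
The greatest IE₁ among these belongs to N.

N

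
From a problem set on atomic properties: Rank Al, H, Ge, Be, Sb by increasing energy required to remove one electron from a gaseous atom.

H is in period 1, group 1; Be is in period 2, group 2; Al is in period 3, group 13; Ge is in period 4, group 14; Sb is in period 5, group 15.
IE₁ increases left→right with effective nuclear charge and decreases top→bottom as the valence shell moves farther out.
These sit on a diagonal, where the across-period and down-group effects partly cancel.
Ge > Al: period and group pull opposite ways; the across-period shift dominates (762 vs 578 kJ/mol).
Sb > Ge: the two effects oppose for this pair; the across-period effect wins (831 vs 762 kJ/mol).
Be > Sb: period and group pull opposite ways; the down-group shift dominates (900 vs 831 kJ/mol).
H > Be: the two effects oppose for this pair; the down-group effect wins (1312 vs 900 kJ/mol).
Approximate values (kJ/mol): H 1312, Be 900, Al 578, Ge 762, Sb 831.
So from lowest to highest: Al < Ge < Sb < Be < H.

Al < Ge < Sb < Be < H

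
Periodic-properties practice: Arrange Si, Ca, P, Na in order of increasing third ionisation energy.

P < Si < Ca < Na

After 2 electrons have been removed, what remains? Si²⁺ still has 2 valence electrons; Ca²⁺ is the bare [Ar] core; P²⁺ still has 3 valence electrons; Na²⁺ is already 1 electron into the core.
Breaking into a closed-shell core is much more expensive than removing a leftover valence electron — Ca and Na have the largest IE_3 here.
Valence configurations: Si²⁺ [Ne]3s², P²⁺ [Ne]3s²3p¹.
P²⁺ loses a lone 3p electron whereas Si²⁺ must break into a filled 3s² pair, so IE_3(Si) > IE_3(P) even though P has the higher nuclear charge.
The numbers (kJ/mol): Si 3232, Ca 4912, P 2914, Na 6910.
So the third ionization energies run P < Si < Ca < Na.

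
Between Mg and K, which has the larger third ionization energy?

Mg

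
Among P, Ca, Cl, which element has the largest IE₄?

After 3 electrons have been removed, what remains? P³⁺ still has 2 valence electrons; Ca³⁺ is already 1 electron into the core; Cl³⁺ still has 4 valence electrons.
Core electrons are held far more tightly than valence electrons, so Ca tops the IE_4 order.
Valence configurations: P³⁺ [Ne]3s², Cl³⁺ [Ne]3s²3p².
The numbers (kJ/mol): P 4964, Ca 6491, Cl 5159.
So the fourth ionization energies run P < Cl < Ca.

Ca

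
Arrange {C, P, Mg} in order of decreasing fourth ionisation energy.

Mg > C > P

IE_4 is the cost of taking one more electron from the +3 cation: C³⁺ still has 1 valence electron; P³⁺ still has 2 valence electrons; Mg³⁺ is already 1 electron into the core.
Pulling an electron out of a noble-gas core costs far more than removing a remaining valence electron, so Mg sits at the high end of IE_4.
Valence configurations: C³⁺ [He]2s¹, P³⁺ [Ne]3s².
Approximate IE_4 values (kJ/mol): C 6223, P 4964, Mg 10543.
Overall IE_4 order: P < C < Mg.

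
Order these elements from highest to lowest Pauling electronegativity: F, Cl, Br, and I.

F, Cl, Br, I

F is in period 2, group 17; Cl is in period 3, group 17; Br is in period 4, group 17; I is in period 5, group 17.
Atoms toward the upper right of the periodic table pull bonding electrons most strongly.
All are in group 17, so electronegativity increases up the group.
So from highest to lowest: F > Cl > Br > I.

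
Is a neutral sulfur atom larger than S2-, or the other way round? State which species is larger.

Forming S2- adds 2 electrons to S. More electron–electron repulsion in the same shell, with unchanged nuclear charge, lets the cloud expand.
An anion is larger than its parent atom: S2- > S.

S2-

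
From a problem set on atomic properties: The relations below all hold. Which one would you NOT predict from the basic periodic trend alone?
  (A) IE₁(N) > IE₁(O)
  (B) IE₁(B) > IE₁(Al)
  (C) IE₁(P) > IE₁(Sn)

The general trend: first ionisation energy increases across a period and decreases down a group.
(A) N (period 2, group 15) vs O (period 2, group 16): the stated order contradicts the simple trend.
(B) B (period 2, group 13) vs Al (period 3, group 13): the stated order agrees with the simple trend.
(C) P (period 3, group 15) vs Sn (period 5, group 14): the stated order agrees with the simple trend.
The exception is (A): pairing an electron in O's 2p⁴ costs repulsion energy, so O ionizes more easily than half-filled N (2p³).

(A)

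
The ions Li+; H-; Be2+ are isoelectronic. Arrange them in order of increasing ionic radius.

Be2+ < Li+ < H-

All of these have 2 electrons, so size is governed by nuclear charge alone: the more protons, the stronger the pull on the same electron cloud, and the smaller the ion.
Nuclear charges: Be2+ (Z=4), Li+ (Z=3), H- (Z=1).
Smallest to largest: Be2+ < Li+ < H-.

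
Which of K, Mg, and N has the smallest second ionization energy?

Mg

IE_2 is the cost of taking one more electron from the +1 cation: K⁺ is the bare [Ar] core; Mg⁺ still has 1 valence electron; N⁺ still has 4 valence electrons.
Core electrons are held far more tightly than valence electrons, so K tops the IE_2 order.
Valence configurations: Mg⁺ [Ne]3s¹, N⁺ [He]2s²2p².
Approximate IE_2 values (kJ/mol): K 3052, Mg 1451, N 2856.
So the second ionization energies run Mg < N < K.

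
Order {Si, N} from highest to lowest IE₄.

After 3 electrons have been removed, what remains? Si³⁺ still has 1 valence electron; N³⁺ still has 2 valence electrons.
All are still removing valence electrons, so compare the +3 ions as you would atoms: IE_4 generally rises across a period (higher Z_eff) and falls down a group (larger shell), subject to the usual subshell exceptions.
Valence configurations: Si³⁺ [Ne]3s¹, N³⁺ [He]2s².
The numbers (kJ/mol): Si 4356, N 7475.
Hence IE_4: Si < N.

N > Si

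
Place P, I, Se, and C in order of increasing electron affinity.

P < C < Se < I

Electron affinity generally becomes more exothermic across a period toward the halogens and less exothermic down a group.
A diagonal step moves right (one effect) and down (the opposite effect) at once.
C > P: the two effects oppose for this pair; the down-group effect wins (122 vs 72 kJ/mol).
Se > C: period and group pull opposite ways; the across-period shift dominates (195 vs 122 kJ/mol).
I > Se: the two effects oppose for this pair; the across-period effect wins (295 vs 195 kJ/mol).
Approximate values (kJ/mol): C 122, P 72, Se 195, I 295.
So from lowest to highest: P < C < Se < I.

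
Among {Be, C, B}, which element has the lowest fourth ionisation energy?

C

The fourth ionization energy removes an electron from the +3 ion. For each element: Be³⁺ is already 1 electron into the core; C³⁺ still has 1 valence electron; B³⁺ is the bare [He] core.
Breaking into a closed-shell core is much more expensive than removing a leftover valence electron — Be and B have the largest IE_4 here.
Tabulated IE_4 (kJ/mol): Be 21007, C 6223, B 25026.
Putting it together, IE_4: C < Be < B.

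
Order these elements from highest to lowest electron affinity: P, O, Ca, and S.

O is in period 2, group 16; P is in period 3, group 15; S is in period 3, group 16; Ca is in period 4, group 2.
Electron affinity generally becomes more exothermic across a period toward the halogens and less exothermic down a group.
Here both period and group differ, so the two effects have to be weighed against each other.
P > Ca: both effects reinforce here, so P is clearly the higher of the two.
O > P: relative to P, both the across-period and down-group shifts push O's electron affinity up.
S > O: this pair runs against the simple trend — see the exception note.
Note the exception: S has a higher electron affinity than O, contrary to the simple trend — the compact 2p subshell of O repels the added electron more than S's larger 3p does.
For reference (kJ/mol): O 141, P 72, S 200, Ca 2.
So from highest to lowest: S > O > P > Ca.

S > O > P > Ca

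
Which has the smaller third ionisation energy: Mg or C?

After 2 electrons have been removed, what remains? Mg²⁺ is the bare [Ne] core; C²⁺ still has 2 valence electrons.
Core electrons are held far more tightly than valence electrons, so Mg tops the IE_3 order.
Approximate IE_3 values (kJ/mol): Mg 7733, C 4620.
So the third ionization energies run C < Mg.

C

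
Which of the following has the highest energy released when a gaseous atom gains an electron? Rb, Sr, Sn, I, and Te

Rb is in period 5, group 1; Sr is in period 5, group 2; Sn is in period 5, group 14; Te is in period 5, group 16; I is in period 5, group 17.
Electron affinity generally becomes more exothermic across a period toward the halogens and less exothermic down a group.
All lie in period 5; the across-period trend (electron affinity increases left to right) applies, with the exception below.
Note the exception: Rb has a higher electron affinity than Sr, contrary to the simple trend — adding an electron to Sr (ns²) has to open a new, higher-energy np subshell, which is unfavourable.
Tabulated electron affinity (kJ/mol): Rb 47, Sr 5, Sn 107, Te 190, I 295.
The highest energy released when a gaseous atom gains an electron among these belongs to I.

I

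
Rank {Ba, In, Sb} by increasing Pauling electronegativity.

In is in period 5, group 13; Sb is in period 5, group 15; Ba is in period 6, group 2.
Atoms toward the upper right of the periodic table pull bonding electrons most strongly.
Here both period and group differ, so the two effects have to be weighed against each other.
In > Ba: relative to Ba, both the across-period and down-group shifts push In's electronegativity up.
Sb > In: Sb lies to the right of In in period 5, so the across-period effect alone puts Sb higher.
For reference (Pauling): In 1.78, Sb 2.05, Ba 0.89.
So from lowest to highest: Ba < In < Sb.

Ba < In < Sb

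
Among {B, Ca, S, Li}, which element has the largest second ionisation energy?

The second ionization energy removes an electron from the +1 ion. For each element: B⁺ still has 2 valence electrons; Ca⁺ still has 1 valence electron; S⁺ still has 5 valence electrons; Li⁺ is the bare [He] core.
Breaking into a closed-shell core is much more expensive than removing a leftover valence electron — Li has the largest IE_2 here.
Valence configurations: B⁺ [He]2s², Ca⁺ [Ar]4s¹, S⁺ [Ne]3s²3p³.
Approximate IE_2 values (kJ/mol): B 2427, Ca 1145, S 2252, Li 7298.
So the second ionization energies run Ca < S < B < Li.

Li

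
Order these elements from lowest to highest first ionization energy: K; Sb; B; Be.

K < B < Sb < Be

Be is in period 2, group 2; B is in period 2, group 13; K is in period 4, group 1; Sb is in period 5, group 15.
Across a period the outer electron is held more tightly (higher IE₁); down a group it sits in a higher shell, more shielded, and comes off more easily.
Neither a single period nor a single group — weigh both effects.
B > K: both effects reinforce here, so B is clearly the higher of the two.
Sb > B: the two effects oppose for this pair; the across-period effect wins (831 vs 801 kJ/mol).
Be > Sb: period and group pull opposite ways; the down-group shift dominates (900 vs 831 kJ/mol).
Note the exception: Be has a higher first ionization energy than B, contrary to the simple trend — removing B's lone 2p electron is easier than breaking Be's filled 2s².
Approximate values (kJ/mol): Be 900, B 801, K 419, Sb 831.
So from lowest to highest: K < B < Sb < Be.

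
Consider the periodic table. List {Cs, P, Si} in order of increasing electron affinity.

Cs < P < Si

Adding an electron releases more energy for atoms nearer the top right (short of the noble gases).
Neither a single period nor a single group — weigh both effects.
P > Cs: relative to Cs, both the across-period and down-group shifts push P's electron affinity up.
Si > P: this pair runs against the simple trend — see the exception note.
Note the exception: Si has a higher electron affinity than P, contrary to the simple trend — adding an electron to P's half-filled 3p³ is unfavourable, so Si (3p²) has the more exothermic EA.
Approximate values (kJ/mol): Si 134, P 72, Cs 46.
So from lowest to highest: Cs < P < Si.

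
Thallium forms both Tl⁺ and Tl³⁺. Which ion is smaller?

Both ions have Z = 81 protons, but Tl³⁺ has lost more electrons, so its remaining electrons feel a larger effective nuclear charge per electron and are pulled in more tightly.
Higher positive charge → smaller ion, so Tl⁺ > Tl³⁺.

Tl³⁺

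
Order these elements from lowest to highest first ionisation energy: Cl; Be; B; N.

B, Be, Cl, N

Removing the outermost electron gets harder across a period and easier down a group.
These span different periods and groups, so the two trends combine.
Be > B: this pair runs against the simple trend — see the exception note.
Cl > Be: the two effects oppose for this pair; the across-period effect wins (1251 vs 900 kJ/mol).
N > Cl: period and group pull opposite ways; the down-group shift dominates (1402 vs 1251 kJ/mol).
Note the exception: Be has a higher first ionization energy than B, contrary to the simple trend — removing B's lone 2p electron is easier than breaking Be's filled 2s².
Tabulated first ionization energy (kJ/mol): Be 900, B 801, N 1402, Cl 1251.
So from lowest to highest: B < Be < Cl < N.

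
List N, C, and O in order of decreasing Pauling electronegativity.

O > N > C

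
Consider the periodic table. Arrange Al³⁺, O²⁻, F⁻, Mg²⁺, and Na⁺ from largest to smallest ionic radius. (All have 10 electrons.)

All of these have 10 electrons, so size is governed by nuclear charge alone: the more protons, the stronger the pull on the same electron cloud, and the smaller the ion.
Nuclear charges: Al³⁺ (Z=13), Mg²⁺ (Z=12), Na⁺ (Z=11), F⁻ (Z=9), O²⁻ (Z=8).
Largest to smallest: O²⁻ > F⁻ > Na⁺ > Mg²⁺ > Al³⁺.

O²⁻ > F⁻ > Na⁺ > Mg²⁺ > Al³⁺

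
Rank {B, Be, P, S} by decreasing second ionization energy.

B, S, P, Be

After 1 electron has been removed, what remains? B⁺ still has 2 valence electrons; Be⁺ still has 1 valence electron; P⁺ still has 4 valence electrons; S⁺ still has 5 valence electrons.
All are still removing valence electrons, so compare the +1 ions as you would atoms: IE_2 generally rises across a period (higher Z_eff) and falls down a group (larger shell), subject to the usual subshell exceptions.
Valence configurations: B⁺ [He]2s², Be⁺ [He]2s¹, P⁺ [Ne]3s²3p², S⁺ [Ne]3s²3p³.
The numbers (kJ/mol): B 2427, Be 1757, P 1907, S 2252.
Putting it together, IE_2: Be < P < S < B.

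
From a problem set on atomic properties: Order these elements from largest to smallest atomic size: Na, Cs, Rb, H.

Cs > Rb > Na > H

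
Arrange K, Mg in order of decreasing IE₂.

After 1 electron has been removed, what remains? K⁺ is the bare [Ar] core; Mg⁺ still has 1 valence electron.
Core electrons are held far more tightly than valence electrons, so K tops the IE_2 order.
The numbers (kJ/mol): K 3052, Mg 1451.
Overall IE_2 order: Mg < K.

K > Mg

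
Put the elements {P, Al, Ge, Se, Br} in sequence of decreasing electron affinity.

Br > Se > Ge > P > Al

Al is in period 3, group 13; P is in period 3, group 15; Ge is in period 4, group 14; Se is in period 4, group 16; Br is in period 4, group 17.
Atoms with high Z_eff and room in the valence shell (especially the halogens) have the most exothermic electron affinities.
Here both period and group differ, so the two effects have to be weighed against each other.
P > Al: P lies to the right of Al in period 3, so the across-period effect alone puts P higher.
Ge > P: this pair runs against the simple trend — see the exception note.
Se > Ge: Se lies to the right of Ge in period 4, so the across-period effect alone puts Se higher.
Br > Se: Br lies to the right of Se in period 4, so the across-period effect alone puts Br higher.
Note the exception: Ge has a higher electron affinity than P, contrary to the simple trend — adding an electron to P's half-filled np³ subshell costs electron-pairing energy.
Approximate values (kJ/mol): Al 42, P 72, Ge 119, Se 195, Br 325.
So from highest to lowest: Br > Se > Ge > P > Al.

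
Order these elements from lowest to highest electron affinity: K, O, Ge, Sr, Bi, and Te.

Sr < K < Bi < Ge < O < Te

O is in period 2, group 16; K is in period 4, group 1; Ge is in period 4, group 14; Sr is in period 5, group 2; Te is in period 5, group 16; Bi is in period 6, group 15.
Atoms with high Z_eff and room in the valence shell (especially the halogens) have the most exothermic electron affinities.
Neither a single period nor a single group — weigh both effects.
K > Sr: period and group pull opposite ways; the down-group shift dominates (48 vs 5 kJ/mol).
Bi > K: period and group pull opposite ways; the across-period shift dominates (91 vs 48 kJ/mol).
Ge > Bi: the two effects oppose for this pair; the down-group effect wins (119 vs 91 kJ/mol).
O > Ge: both effects reinforce here, so O is clearly the higher of the two.
Te > O: this pair runs against the simple trend — see the exception note.
Note the exception: Te has a higher electron affinity than O, contrary to the simple trend — O's compact 2p subshell gives strong electron–electron repulsion on the added electron.
Approximate values (kJ/mol): O 141, K 48, Ge 119, Sr 5, Te 190, Bi 91.
So from lowest to highest: Sr < K < Bi < Ge < O < Te.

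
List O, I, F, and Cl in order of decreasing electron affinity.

Cl, F, I, O

O is in period 2, group 16; F is in period 2, group 17; Cl is in period 3, group 17; I is in period 5, group 17.
Electron affinity generally becomes more exothermic across a period toward the halogens and less exothermic down a group.
Neither a single period nor a single group — weigh both effects.
I > O: period and group pull opposite ways; the across-period shift dominates (295 vs 141 kJ/mol).
F > I: F sits above I in group 17, so the down-group effect alone puts F higher.
Cl > F: this pair runs against the simple trend — see the exception note.
Note the exception: Cl has a higher electron affinity than F, contrary to the simple trend — F's small 2p subshell makes the incoming electron feel strong e⁻–e⁻ repulsion, so Cl actually releases more energy on gaining an electron.
For reference (kJ/mol): O 141, F 328, Cl 349, I 295.
So from highest to lowest: Cl > F > I > O.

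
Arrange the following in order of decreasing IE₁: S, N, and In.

N, S, In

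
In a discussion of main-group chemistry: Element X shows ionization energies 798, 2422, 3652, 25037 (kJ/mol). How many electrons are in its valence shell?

3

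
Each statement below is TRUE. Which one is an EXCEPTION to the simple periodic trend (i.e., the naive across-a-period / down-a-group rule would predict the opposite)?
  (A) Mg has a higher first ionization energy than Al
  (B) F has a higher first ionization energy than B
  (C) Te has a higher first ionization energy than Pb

(A)

The general trend: first ionization energy increases across a period and decreases down a group.
(A) Mg (period 3, group 2) vs Al (period 3, group 13): the stated order contradicts the simple trend.
(B) F (period 2, group 17) vs B (period 2, group 13): the stated order agrees with the simple trend.
(C) Te (period 5, group 16) vs Pb (period 6, group 14): the stated order agrees with the simple trend.
The exception is (A): Al's single 3p electron is easier to remove than one from Mg's filled 3s².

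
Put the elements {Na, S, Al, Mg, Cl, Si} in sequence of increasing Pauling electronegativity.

Na, Mg, Al, Si, S, Cl

Smaller atoms with higher effective nuclear charge are more electronegative.
All lie in period 3, so electronegativity increases left to right.
So from lowest to highest: Na < Mg < Al < Si < S < Cl.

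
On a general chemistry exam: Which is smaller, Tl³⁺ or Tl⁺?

Tl³⁺

Both ions have Z = 81 protons, but Tl³⁺ has lost more electrons, so its remaining electrons feel a larger effective nuclear charge per electron and are pulled in more tightly.
Higher positive charge → smaller ion, so Tl⁺ > Tl³⁺.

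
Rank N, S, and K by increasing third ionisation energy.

S < K < N

After 2 electrons have been removed, what remains? N²⁺ still has 3 valence electrons; S²⁺ still has 4 valence electrons; K²⁺ is already 1 electron into the core.
Usually core removal costs more than valence removal, but here the competition is close: a tightly held n=2 valence electron can cost more to remove than an n=3 core electron, so the actual values have to decide it.
Valence configurations: N²⁺ [He]2s²2p¹, S²⁺ [Ne]3s²3p².
Approximate IE_3 values (kJ/mol): N 4578, S 3357, K 4420.
Hence IE_3: S < K < N.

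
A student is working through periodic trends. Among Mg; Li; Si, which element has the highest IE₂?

Li

IE_2 is the cost of taking one more electron from the +1 cation: Mg⁺ still has 1 valence electron; Li⁺ is the bare [He] core; Si⁺ still has 3 valence electrons.
Core electrons are held far more tightly than valence electrons, so Li tops the IE_2 order.
Valence configurations: Mg⁺ [Ne]3s¹, Si⁺ [Ne]3s²3p¹.
The numbers (kJ/mol): Mg 1451, Li 7298, Si 1577.
So the second ionization energies run Mg < Si < Li.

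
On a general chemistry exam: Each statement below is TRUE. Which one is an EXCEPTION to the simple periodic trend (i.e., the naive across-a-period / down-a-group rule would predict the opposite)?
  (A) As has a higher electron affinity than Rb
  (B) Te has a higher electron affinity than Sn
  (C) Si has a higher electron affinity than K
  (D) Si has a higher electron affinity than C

(D)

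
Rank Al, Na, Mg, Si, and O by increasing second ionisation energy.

Mg, Si, Al, O, Na

The second ionization energy removes an electron from the +1 ion. For each element: Al⁺ still has 2 valence electrons; Na⁺ is the bare [Ne] core; Mg⁺ still has 1 valence electron; Si⁺ still has 3 valence electrons; O⁺ still has 5 valence electrons.
Pulling an electron out of a noble-gas core costs far more than removing a remaining valence electron, so Na sits at the high end of IE_2.
Valence configurations: Al⁺ [Ne]3s², Mg⁺ [Ne]3s¹, Si⁺ [Ne]3s²3p¹, O⁺ [He]2s²2p³.
Si⁺ loses a lone 3p electron whereas Al⁺ must break into a filled 3s² pair, so IE_2(Al) > IE_2(Si) even though Si has the higher nuclear charge.
Tabulated IE_2 (kJ/mol): Al 1817, Na 4562, Mg 1451, Si 1577, O 3388.
Hence IE_2: Mg < Si < Al < O < Na.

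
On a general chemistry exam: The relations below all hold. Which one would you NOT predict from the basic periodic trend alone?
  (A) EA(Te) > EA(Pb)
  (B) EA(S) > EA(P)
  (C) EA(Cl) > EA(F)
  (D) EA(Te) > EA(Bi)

(C)

The general trend: electron affinity increases across a period and decreases down a group.
(A) Te (period 5, group 16) vs Pb (period 6, group 14): the stated order agrees with the simple trend.
(B) S (period 3, group 16) vs P (period 3, group 15): the stated order agrees with the simple trend.
(C) Cl (period 3, group 17) vs F (period 2, group 17): the stated order contradicts the simple trend.
(D) Te (period 5, group 16) vs Bi (period 6, group 15): the stated order agrees with the simple trend.
The exception is (C): F's small 2p subshell makes the incoming electron feel strong e⁻–e⁻ repulsion, so Cl actually releases more energy on gaining an electron.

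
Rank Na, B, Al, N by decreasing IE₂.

After 1 electron has been removed, what remains? Na⁺ is the bare [Ne] core; B⁺ still has 2 valence electrons; Al⁺ still has 2 valence electrons; N⁺ still has 4 valence electrons.
Core electrons are held far more tightly than valence electrons, so Na tops the IE_2 order.
Valence configurations: B⁺ [He]2s², Al⁺ [Ne]3s², N⁺ [He]2s²2p².
Tabulated IE_2 (kJ/mol): Na 4562, B 2427, Al 1817, N 2856.
Hence IE_2: Al < B < N < Na.

Na > N > B > Al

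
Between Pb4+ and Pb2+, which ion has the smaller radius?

Pb4+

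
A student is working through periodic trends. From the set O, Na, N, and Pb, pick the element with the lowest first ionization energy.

Na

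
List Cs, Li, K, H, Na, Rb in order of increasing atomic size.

H is in period 1, group 1; Li is in period 2, group 1; Na is in period 3, group 1; K is in period 4, group 1; Rb is in period 5, group 1; Cs is in period 6, group 1.
Across a period the added protons contract the valence shell; down a group each new principal shell makes the atom larger.
All are in group 1, so atomic radius increases down the group.
So from smallest to largest: H < Li < Na < K < Rb < Cs.

H, Li, Na, K, Rb, Cs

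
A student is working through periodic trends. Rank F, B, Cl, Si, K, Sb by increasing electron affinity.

B is in period 2, group 13; F is in period 2, group 17; Si is in period 3, group 14; Cl is in period 3, group 17; K is in period 4, group 1; Sb is in period 5, group 15.
EA tends to increase across a period and decrease down a group, though the pattern is less regular than for IE or radius.
Here both period and group differ, so the two effects have to be weighed against each other.
K > B: this pair runs against the simple trend — see the exception note.
Sb > K: period and group pull opposite ways; the across-period shift dominates (103 vs 48 kJ/mol).
Si > Sb: the two effects oppose for this pair; the down-group effect wins (134 vs 103 kJ/mol).
F > Si: both effects reinforce here, so F is clearly the higher of the two.
Cl > F: this pair runs against the simple trend — see the exception note.
Note the exception: K has a higher electron affinity than B, contrary to the simple trend — B's ns²np¹ configuration gives only a small electron affinity — the sparsely filled np subshell binds an added electron weakly.
Note the exception: Cl has a higher electron affinity than F, contrary to the simple trend — F's small 2p subshell makes the incoming electron feel strong e⁻–e⁻ repulsion, so Cl actually releases more energy on gaining an electron.
For reference (kJ/mol): B 27, F 328, Si 134, Cl 349, K 48, Sb 103.
So from lowest to highest: B < K < Sb < Si < F < Cl.

B < K < Sb < Si < F < Cl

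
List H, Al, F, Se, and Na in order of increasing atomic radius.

H, F, Se, Al, Na

H is in period 1, group 1; F is in period 2, group 17; Na is in period 3, group 1; Al is in period 3, group 13; Se is in period 4, group 16.
Across a period the added protons contract the valence shell; down a group each new principal shell makes the atom larger.
Here both period and group differ, so the two effects have to be weighed against each other.
F > H: the two effects oppose for this pair; the down-group effect wins (64 vs 32 pm).
Se > F: both effects reinforce here, so Se is clearly the larger of the two.
Al > Se: period and group pull opposite ways; the across-period shift dominates (126 vs 116 pm).
Na > Al: Na lies to the left of Al in period 3, so the across-period effect alone puts Na larger.
For reference (pm): H 32, F 64, Na 155, Al 126, Se 116.
So from smallest to largest: H < F < Se < Al < Na.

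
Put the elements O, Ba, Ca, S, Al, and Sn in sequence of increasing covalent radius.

O < S < Al < Sn < Ca < Ba

O is in period 2, group 16; Al is in period 3, group 13; S is in period 3, group 16; Ca is in period 4, group 2; Sn is in period 5, group 14; Ba is in period 6, group 2.
Radius decreases left→right (rising Z_eff, same n) and increases top→bottom (higher n).
Here both period and group differ, so the two effects have to be weighed against each other.
S > O: they share group 16; the group trend gives S the larger value.
Al > S: Al lies to the left of S in period 3, so the across-period effect alone puts Al larger.
Sn > Al: period and group pull opposite ways; the down-group shift dominates (140 vs 126 pm).
Ca > Sn: the two effects oppose for this pair; the across-period effect wins (171 vs 140 pm).
Ba > Ca: Ba sits below Ca in group 2, so the down-group effect alone puts Ba larger.
For reference (pm): O 63, Al 126, S 103, Ca 171, Sn 140, Ba 196.
So from smallest to largest: O < S < Al < Sn < Ca < Ba.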